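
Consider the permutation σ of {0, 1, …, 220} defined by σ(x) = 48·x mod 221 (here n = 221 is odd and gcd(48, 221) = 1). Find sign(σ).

-1

Orbit of 157 under x↦48x: [157, 22, 172, 79, 35, 133, 196]… (length divides ord_221(48)).
The orbit structure of x ↦ 48x mod 221: 10 orbits of sizes [48, 48, 48, 48, 16, 3, 3, 3, 3, 1].
With 10 cycles on 221 points, sign = (−1)^{221−10} = -1.
(48|221)_J = -1 (Zolotarev's lemma cross-check).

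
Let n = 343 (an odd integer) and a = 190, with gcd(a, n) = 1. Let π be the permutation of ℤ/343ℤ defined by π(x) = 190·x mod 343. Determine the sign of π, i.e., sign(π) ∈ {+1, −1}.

+1

Orbit of 92 under x↦190x: [92, 330, 274, 267, 309, 57, 197]… (length divides ord_343(190)).
The orbit structure of x ↦ 190x mod 343: 19 orbits of sizes [49, 49, 49, 49, 49, 49, 7, 7, 7, 7, 7, 7, 1, 1, 1, 1, 1, 1, 1].
n − c = 343 − 19 = 324; sign = (−1)^324 = +1.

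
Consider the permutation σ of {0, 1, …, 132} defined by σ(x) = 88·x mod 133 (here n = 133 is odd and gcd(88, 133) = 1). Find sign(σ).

-1

Start at x=65: 65 → 1 → 88 → 30 → 113 → 102 → 65 (one orbit).
π_88 has 24 disjoint cycles with lengths [6, 6, 6, 6, 6, 6, 6, 6, 6, 6, 6, 6, 6, 6, 6, 6, 6, 6, 6, 6, 6, 3, 3, 1] on {0,…,132}.
With 24 cycles on 133 points, sign = (−1)^{133−24} = -1.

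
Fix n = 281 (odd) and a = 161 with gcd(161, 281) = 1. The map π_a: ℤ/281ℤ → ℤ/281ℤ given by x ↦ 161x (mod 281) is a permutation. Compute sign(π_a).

Orbit of 255 under x↦161x: [255, 29, 173, 34, 135, 98, 42]… (length divides ord_281(161)).
π_161 has 2 disjoint cycles with lengths [280, 1] on {0,…,280}.
281 − 2 = 279 transpositions; sign(π) = (−1)^279 = -1.
Via Zolotarev, sign(π_{161}) = (161|281) = -1.

-1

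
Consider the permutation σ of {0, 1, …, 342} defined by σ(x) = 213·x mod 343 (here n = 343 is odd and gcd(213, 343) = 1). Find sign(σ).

Trace 157: π^k(157) = [157, 170, 195, 32, 299, 232, 24] for k=0..6.
Cycle type of π: 294 + 42 + 6 + 1; total 4 cycles.
Σ(ℓ_i−1) = 343−4 = 339; sign = (−1)^339 = -1.

-1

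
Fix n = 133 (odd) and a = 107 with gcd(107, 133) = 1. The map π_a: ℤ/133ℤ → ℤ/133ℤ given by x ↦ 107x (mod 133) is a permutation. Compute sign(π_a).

Trace 1: π^k(1) = [1, 107, 11, 113, 121, 46] for k=0..5.
Decompose π into cycles: lengths [6, 6, 6, 6, 6, 6, 6, 6, 6, 6, 6, 6, 6, 6, 6, 6, 6, 6, 6, 6, 6, 3, 3, 1] (24 cycles, including the fixed point 0).
24 cycles on 133: each ℓ→(−1)^(ℓ−1), product (−1)^109 = -1.
The Jacobi symbol (107|133) = -1 (Zolotarev) agrees.

-1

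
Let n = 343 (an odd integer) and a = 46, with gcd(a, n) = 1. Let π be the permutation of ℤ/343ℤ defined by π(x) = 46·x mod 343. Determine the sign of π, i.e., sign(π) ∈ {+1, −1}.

+1

Trace 204: π^k(204) = [204, 123, 170, 274, 256, 114, 99] for k=0..6.
Cycle lengths of π_46 on ℤ/343ℤ: [147, 147, 21, 21, 3, 3, 1]; 7 cycles in total.
Σ(ℓ_i−1) = 343−7 = 336; sign = (−1)^336 = +1.
The Jacobi symbol (46|343) = +1 (Zolotarev) agrees.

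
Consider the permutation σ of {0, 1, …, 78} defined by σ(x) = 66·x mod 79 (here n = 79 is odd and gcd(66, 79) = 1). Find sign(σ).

Start at x=34: 34 → 32 → 58 → 36 → 6 → 1 → 66 → … (one orbit).
2 cycles of lengths [78, 1].
Σ(ℓ_i−1) = 79−2 = 77; sign = (−1)^77 = -1.
(66|79)_J = -1 (Zolotarev's lemma cross-check).

-1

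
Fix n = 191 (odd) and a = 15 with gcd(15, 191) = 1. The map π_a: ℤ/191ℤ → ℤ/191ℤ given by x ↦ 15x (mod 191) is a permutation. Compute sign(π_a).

Trace 129: π^k(129) = [129, 25, 184, 86, 144, 59, 121] for k=0..6.
The orbit structure of x ↦ 15x mod 191: 3 orbits of sizes [95, 95, 1].
191 − 3 = 188 transpositions; sign(π) = (−1)^188 = +1.
Via Zolotarev, sign(π_{15}) = (15|191) = +1.

+1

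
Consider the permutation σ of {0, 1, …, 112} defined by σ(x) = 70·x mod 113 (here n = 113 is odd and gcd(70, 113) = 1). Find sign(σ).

-1

Trace 73: π^k(73) = [73, 25, 55, 8, 108, 102, 21] for k=0..6.
Cycle lengths of π_70 on ℤ/113ℤ: [112, 1]; 2 cycles in total.
2 cycles on 113: each ℓ→(−1)^(ℓ−1), product (−1)^111 = -1.
Zolotarev: (70|113) = -1, matching the cycle-count sign.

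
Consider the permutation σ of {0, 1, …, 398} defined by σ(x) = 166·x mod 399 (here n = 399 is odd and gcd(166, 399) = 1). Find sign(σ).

Trace 25: π^k(25) = [25, 160, 226, 10, 64, 250, 4] for k=0..6.
Decompose π into cycles: lengths [18, 18, 18, 18, 18, 18, 18, 18, 18, 18, 18, 18, 18, 18, 18, 18, 18, 18, 18, 18, 18, 6, 6, 6, 1, 1, 1] (27 cycles, including the fixed point 0).
27 cycles on 399: each ℓ→(−1)^(ℓ−1), product (−1)^372 = +1.
Zolotarev: (166|399) = +1, matching the cycle-count sign.

+1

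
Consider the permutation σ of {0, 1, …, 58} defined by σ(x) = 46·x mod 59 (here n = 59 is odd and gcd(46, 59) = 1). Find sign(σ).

+1

Trace 46: π^k(46) = [46, 51, 45, 5, 53, 19, 48] for k=0..6.
π_46 has 3 disjoint cycles with lengths [29, 29, 1] on {0,…,58}.
59 − 3 = 56 transpositions; sign(π) = (−1)^56 = +1.
Check: (46/59) = +1 by Zolotarev.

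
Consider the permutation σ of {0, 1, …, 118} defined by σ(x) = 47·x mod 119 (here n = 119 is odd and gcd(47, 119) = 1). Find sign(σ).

Orbit of 47 under x↦47x: [47, 67, 55, 86, 115, 50, 89]… (length divides ord_119(47)).
Cycle type of π: 12×8 + 6 + 4×4 + 1; total 14 cycles.
119 − 14 = 105 transpositions; sign(π) = (−1)^105 = -1.

-1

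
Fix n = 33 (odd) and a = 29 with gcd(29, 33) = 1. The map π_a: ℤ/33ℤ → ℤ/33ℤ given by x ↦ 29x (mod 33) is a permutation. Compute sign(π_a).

Orbit of 2 under x↦29x: [2, 25, 32, 4, 17, 31, 8]… (length divides ord_33(29)).
Cycle type of π: 10×3 + 2 + 1; total 5 cycles.
5 cycles on 33: each ℓ→(−1)^(ℓ−1), product (−1)^28 = +1.
Via Zolotarev, sign(π_{29}) = (29|33) = +1.

+1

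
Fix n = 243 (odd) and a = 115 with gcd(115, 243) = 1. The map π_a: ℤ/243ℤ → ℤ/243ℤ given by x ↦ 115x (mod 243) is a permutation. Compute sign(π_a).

+1

Orbit of 58 under x↦115x: [58, 109, 142, 49, 46, 187, 121]… (length divides ord_243(115)).
Cycle type of π: 81×2 + 27×2 + 9×2 + 3×2 + 1×3; total 11 cycles.
11 cycles on 243: each ℓ→(−1)^(ℓ−1), product (−1)^232 = +1.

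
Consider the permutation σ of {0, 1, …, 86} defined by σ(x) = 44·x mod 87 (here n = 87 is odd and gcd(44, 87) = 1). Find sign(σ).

Start at x=2: 2 → 1 → 44 → 22 → 11 → 49 → 68 → … (one orbit).
Cycle lengths of π_44 on ℤ/87ℤ: [28, 28, 28, 2, 1]; 5 cycles in total.
5 cycles on 87: each ℓ→(−1)^(ℓ−1), product (−1)^82 = +1.
Check: (44/87) = +1 by Zolotarev.

+1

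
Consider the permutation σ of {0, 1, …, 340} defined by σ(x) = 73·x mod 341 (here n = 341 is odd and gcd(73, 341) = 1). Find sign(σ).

Trace 277: π^k(277) = [277, 102, 285, 4, 292, 174, 85] for k=0..6.
13 cycles of lengths [30, 30, 30, 30, 30, 30, 30, 30, 30, 30, 30, 10, 1].
Σ(ℓ_i−1) = 341−13 = 328; sign = (−1)^328 = +1.
Zolotarev: (73|341) = +1, matching the cycle-count sign.

+1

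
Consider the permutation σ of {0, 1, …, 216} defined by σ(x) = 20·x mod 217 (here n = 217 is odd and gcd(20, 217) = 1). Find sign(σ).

-1

Start at x=113: 113 → 90 → 64 → 195 → 211 → 97 → 204 → … (one orbit).
Cycle lengths of π_20 on ℤ/217ℤ: [30, 30, 30, 30, 30, 30, 15, 15, 2, 2, 2, 1]; 12 cycles in total.
Σ(ℓ_i−1) = 217−12 = 205; sign = (−1)^205 = -1.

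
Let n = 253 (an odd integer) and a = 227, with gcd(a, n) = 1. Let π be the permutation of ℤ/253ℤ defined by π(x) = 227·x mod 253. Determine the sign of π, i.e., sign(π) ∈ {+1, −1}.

+1

Trace 170: π^k(170) = [170, 134, 58, 10, 246, 182, 75] for k=0..6.
5 cycles of lengths [110, 110, 22, 10, 1].
5 cycles on 253: each ℓ→(−1)^(ℓ−1), product (−1)^248 = +1.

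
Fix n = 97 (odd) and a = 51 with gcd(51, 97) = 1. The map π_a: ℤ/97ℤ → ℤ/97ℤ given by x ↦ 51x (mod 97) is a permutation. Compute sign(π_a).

-1

Orbit of 28 under x↦51x: [28, 70, 78, 1, 51, 79, 52]… (length divides ord_97(51)).
Cycle lengths of π_51 on ℤ/97ℤ: [32, 32, 32, 1]; 4 cycles in total.
Σ(ℓ_i−1) = 97−4 = 93; sign = (−1)^93 = -1.
Zolotarev: (51|97) = -1, matching the cycle-count sign.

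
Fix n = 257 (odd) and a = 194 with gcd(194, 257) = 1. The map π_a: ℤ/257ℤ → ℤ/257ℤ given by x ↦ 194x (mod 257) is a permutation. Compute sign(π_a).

Trace 91: π^k(91) = [91, 178, 94, 246, 179, 31, 103] for k=0..6.
π_194 has 2 disjoint cycles with lengths [256, 1] on {0,…,256}.
With 2 cycles on 257 points, sign = (−1)^{257−2} = -1.
(194|257)_J = -1 (Zolotarev's lemma cross-check).

-1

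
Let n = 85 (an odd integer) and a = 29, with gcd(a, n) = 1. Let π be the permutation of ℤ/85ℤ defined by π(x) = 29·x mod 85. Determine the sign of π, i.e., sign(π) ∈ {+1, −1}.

-1

Trace 26: π^k(26) = [26, 74, 21, 14, 66, 44, 1] for k=0..6.
Cycle type of π: 16×5 + 2×2 + 1; total 8 cycles.
85 − 8 = 77 transpositions; sign(π) = (−1)^77 = -1.
Via Zolotarev, sign(π_{29}) = (29|85) = -1.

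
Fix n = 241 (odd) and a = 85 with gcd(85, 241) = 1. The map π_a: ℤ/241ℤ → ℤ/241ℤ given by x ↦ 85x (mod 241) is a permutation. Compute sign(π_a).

-1

Trace 124: π^k(124) = [124, 177, 103, 79, 208, 87, 165] for k=0..6.
π_85 has 4 disjoint cycles with lengths [80, 80, 80, 1] on {0,…,240}.
sign(π) = (−1)^{n − #cycles} = (−1)^{241−4} = (−1)^237 = -1.
The Jacobi symbol (85|241) = -1 (Zolotarev) agrees.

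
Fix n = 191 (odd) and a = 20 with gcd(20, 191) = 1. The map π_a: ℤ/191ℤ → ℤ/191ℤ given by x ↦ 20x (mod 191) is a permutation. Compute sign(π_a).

+1

Orbit of 117 under x↦20x: [117, 48, 5, 100, 90, 81, 92]… (length divides ord_191(20)).
Cycle lengths of π_20 on ℤ/191ℤ: [95, 95, 1]; 3 cycles in total.
sign(π) = (−1)^{n − #cycles} = (−1)^{191−3} = (−1)^188 = +1.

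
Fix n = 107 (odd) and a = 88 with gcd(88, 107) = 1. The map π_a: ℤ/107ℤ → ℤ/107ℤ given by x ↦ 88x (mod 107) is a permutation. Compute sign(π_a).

Orbit of 65 under x↦88x: [65, 49, 32, 34, 103, 76, 54]… (length divides ord_107(88)).
2 cycles of lengths [106, 1].
Σ(ℓ_i−1) = 107−2 = 105; sign = (−1)^105 = -1.

-1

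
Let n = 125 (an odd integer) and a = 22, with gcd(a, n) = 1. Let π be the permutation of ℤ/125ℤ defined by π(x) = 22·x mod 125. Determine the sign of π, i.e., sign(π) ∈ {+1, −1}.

-1

Orbit of 61 under x↦22x: [61, 92, 24, 28, 116, 52, 19]… (length divides ord_125(22)).
4 cycles of lengths [100, 20, 4, 1].
n − c = 125 − 4 = 121; sign = (−1)^121 = -1.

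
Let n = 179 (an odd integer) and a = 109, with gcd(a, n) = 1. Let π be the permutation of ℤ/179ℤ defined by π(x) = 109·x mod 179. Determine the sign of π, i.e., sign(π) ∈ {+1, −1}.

-1

Trace 8: π^k(8) = [8, 156, 178, 70, 112, 36, 165] for k=0..6.
Cycle type of π: 178 + 1; total 2 cycles.
With 2 cycles on 179 points, sign = (−1)^{179−2} = -1.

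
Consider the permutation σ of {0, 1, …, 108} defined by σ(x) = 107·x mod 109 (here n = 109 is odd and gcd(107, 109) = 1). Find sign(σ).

-1

Start at x=66: 66 → 86 → 46 → 17 → 75 → 68 → 82 → … (one orbit).
Decompose π into cycles: lengths [36, 36, 36, 1] (4 cycles, including the fixed point 0).
109 − 4 = 105 transpositions; sign(π) = (−1)^105 = -1.
Zolotarev: (107|109) = -1, matching the cycle-count sign.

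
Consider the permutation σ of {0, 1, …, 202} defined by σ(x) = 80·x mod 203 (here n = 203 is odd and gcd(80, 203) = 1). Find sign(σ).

Orbit of 125 under x↦80x: [125, 53, 180, 190, 178, 30, 167]… (length divides ord_203(80)).
The orbit structure of x ↦ 80x mod 203: 8 orbits of sizes [42, 42, 42, 42, 14, 14, 6, 1].
8 cycles on 203: each ℓ→(−1)^(ℓ−1), product (−1)^195 = -1.
Check: (80/203) = -1 by Zolotarev.

-1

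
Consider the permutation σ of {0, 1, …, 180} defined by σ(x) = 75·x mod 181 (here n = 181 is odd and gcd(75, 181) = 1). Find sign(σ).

+1

Orbit of 3 under x↦75x: [3, 44, 42, 73, 45, 117, 87]… (length divides ord_181(75)).
Cycle type of π: 45×4 + 1; total 5 cycles.
Σ(ℓ_i−1) = 181−5 = 176; sign = (−1)^176 = +1.
Zolotarev: (75|181) = +1, matching the cycle-count sign.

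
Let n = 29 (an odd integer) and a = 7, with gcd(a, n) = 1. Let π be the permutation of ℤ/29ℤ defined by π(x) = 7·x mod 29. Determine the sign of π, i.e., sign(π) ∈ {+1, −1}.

Orbit of 23 under x↦7x: [23, 16, 25, 1, 7, 20, 24]… (length divides ord_29(7)).
Decompose π into cycles: lengths [7, 7, 7, 7, 1] (5 cycles, including the fixed point 0).
With 5 cycles on 29 points, sign = (−1)^{29−5} = +1.

+1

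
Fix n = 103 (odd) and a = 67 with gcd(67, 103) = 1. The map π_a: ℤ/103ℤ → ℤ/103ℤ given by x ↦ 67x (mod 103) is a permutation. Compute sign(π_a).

Trace 24: π^k(24) = [24, 63, 101, 72, 86, 97, 10] for k=0..6.
Cycle type of π: 102 + 1; total 2 cycles.
With 2 cycles on 103 points, sign = (−1)^{103−2} = -1.
Via Zolotarev, sign(π_{67}) = (67|103) = -1.

-1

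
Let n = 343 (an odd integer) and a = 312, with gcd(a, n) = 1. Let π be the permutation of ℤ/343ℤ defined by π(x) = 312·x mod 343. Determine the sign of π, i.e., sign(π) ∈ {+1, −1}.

+1

Orbit of 128 under x↦312x: [128, 148, 214, 226, 197, 67, 324]… (length divides ord_343(312)).
Cycle lengths of π_312 on ℤ/343ℤ: [21, 21, 21, 21, 21, 21, 21, 21, 21, 21, 21, 21, 21, 21, 3, 3, 3, 3, 3, 3, 3, 3, 3, 3, 3, 3, 3, 3, 3, 3, 1]; 31 cycles in total.
31 cycles on 343: each ℓ→(−1)^(ℓ−1), product (−1)^312 = +1.
The Jacobi symbol (312|343) = +1 (Zolotarev) agrees.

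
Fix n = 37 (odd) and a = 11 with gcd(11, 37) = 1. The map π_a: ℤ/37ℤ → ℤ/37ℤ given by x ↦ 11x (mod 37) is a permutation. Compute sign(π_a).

Orbit of 11 under x↦11x: [11, 10, 36, 26, 27, 1]… (length divides ord_37(11)).
Decompose π into cycles: lengths [6, 6, 6, 6, 6, 6, 1] (7 cycles, including the fixed point 0).
n − c = 37 − 7 = 30; sign = (−1)^30 = +1.
Via Zolotarev, sign(π_{11}) = (11|37) = +1.

+1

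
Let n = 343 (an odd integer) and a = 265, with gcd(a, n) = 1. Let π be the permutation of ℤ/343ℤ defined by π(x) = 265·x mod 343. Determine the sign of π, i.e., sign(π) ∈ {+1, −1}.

-1

Trace 160: π^k(160) = [160, 211, 6, 218, 146, 274, 237] for k=0..6.
Cycle lengths of π_265 on ℤ/343ℤ: [98, 98, 98, 14, 14, 14, 2, 2, 2, 1]; 10 cycles in total.
10 cycles on 343: each ℓ→(−1)^(ℓ−1), product (−1)^333 = -1.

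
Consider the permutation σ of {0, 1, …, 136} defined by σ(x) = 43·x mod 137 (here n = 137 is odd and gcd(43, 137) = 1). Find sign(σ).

Trace 46: π^k(46) = [46, 60, 114, 107, 80, 15, 97] for k=0..6.
π_43 has 2 disjoint cycles with lengths [136, 1] on {0,…,136}.
n − c = 137 − 2 = 135; sign = (−1)^135 = -1.
Check: (43/137) = -1 by Zolotarev.

-1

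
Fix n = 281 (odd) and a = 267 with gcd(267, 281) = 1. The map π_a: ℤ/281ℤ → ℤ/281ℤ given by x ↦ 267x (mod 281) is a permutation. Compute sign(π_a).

+1

Orbit of 276 under x↦267x: [276, 70, 144, 232, 124, 231, 138]… (length divides ord_281(267)).
Decompose π into cycles: lengths [140, 140, 1] (3 cycles, including the fixed point 0).
n − c = 281 − 3 = 278; sign = (−1)^278 = +1.
(267|281)_J = +1 (Zolotarev's lemma cross-check).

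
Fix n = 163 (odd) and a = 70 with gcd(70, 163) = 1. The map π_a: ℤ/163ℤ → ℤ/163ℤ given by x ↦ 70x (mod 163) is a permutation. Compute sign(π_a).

-1

Start at x=19: 19 → 26 → 27 → 97 → 107 → 155 → 92 → … (one orbit).
2 cycles of lengths [162, 1].
With 2 cycles on 163 points, sign = (−1)^{163−2} = -1.
The Jacobi symbol (70|163) = -1 (Zolotarev) agrees.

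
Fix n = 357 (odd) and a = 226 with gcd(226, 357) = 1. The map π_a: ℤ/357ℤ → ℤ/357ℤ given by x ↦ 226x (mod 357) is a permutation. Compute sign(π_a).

-1

Trace 130: π^k(130) = [130, 106, 37, 151, 211, 205, 277] for k=0..6.
Decompose π into cycles: lengths [48, 48, 48, 48, 48, 48, 16, 16, 16, 3, 3, 3, 3, 3, 3, 1, 1, 1] (18 cycles, including the fixed point 0).
With 18 cycles on 357 points, sign = (−1)^{357−18} = -1.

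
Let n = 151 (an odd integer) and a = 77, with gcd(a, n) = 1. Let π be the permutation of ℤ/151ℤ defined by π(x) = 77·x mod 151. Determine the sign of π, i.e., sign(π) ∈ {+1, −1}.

Orbit of 79 under x↦77x: [79, 43, 140, 59, 13, 95, 67]… (length divides ord_151(77)).
The orbit structure of x ↦ 77x mod 151: 2 orbits of sizes [150, 1].
Σ(ℓ_i−1) = 151−2 = 149; sign = (−1)^149 = -1.
Zolotarev: (77|151) = -1, matching the cycle-count sign.

-1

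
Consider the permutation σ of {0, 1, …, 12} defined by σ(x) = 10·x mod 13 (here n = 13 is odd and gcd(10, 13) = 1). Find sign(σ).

+1

Start at x=12: 12 → 3 → 4 → 1 → 10 → 9 → 12 (one orbit).
Decompose π into cycles: lengths [6, 6, 1] (3 cycles, including the fixed point 0).
sign(π) = (−1)^{n − #cycles} = (−1)^{13−3} = (−1)^10 = +1.
Via Zolotarev, sign(π_{10}) = (10|13) = +1.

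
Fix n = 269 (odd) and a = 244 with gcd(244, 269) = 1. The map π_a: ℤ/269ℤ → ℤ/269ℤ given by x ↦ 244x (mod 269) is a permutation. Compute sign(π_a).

Orbit of 260 under x↦244x: [260, 225, 24, 207, 205, 255, 81]… (length divides ord_269(244)).
Cycle lengths of π_244 on ℤ/269ℤ: [134, 134, 1]; 3 cycles in total.
With 3 cycles on 269 points, sign = (−1)^{269−3} = +1.
Check: (244/269) = +1 by Zolotarev.

+1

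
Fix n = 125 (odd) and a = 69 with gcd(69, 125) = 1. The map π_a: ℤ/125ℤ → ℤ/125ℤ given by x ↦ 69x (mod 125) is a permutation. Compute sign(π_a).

+1

Trace 14: π^k(14) = [14, 91, 29, 1, 69, 11, 9] for k=0..6.
7 cycles of lengths [50, 50, 10, 10, 2, 2, 1].
sign(π) = (−1)^{n − #cycles} = (−1)^{125−7} = (−1)^118 = +1.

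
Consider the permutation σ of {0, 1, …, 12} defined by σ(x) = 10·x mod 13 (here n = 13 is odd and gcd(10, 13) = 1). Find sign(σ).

+1

Orbit of 10 under x↦10x: [10, 9, 12, 3, 4, 1]… (length divides ord_13(10)).
π_10 has 3 disjoint cycles with lengths [6, 6, 1] on {0,…,12}.
13 − 3 = 10 transpositions; sign(π) = (−1)^10 = +1.
Zolotarev: (10|13) = +1, matching the cycle-count sign.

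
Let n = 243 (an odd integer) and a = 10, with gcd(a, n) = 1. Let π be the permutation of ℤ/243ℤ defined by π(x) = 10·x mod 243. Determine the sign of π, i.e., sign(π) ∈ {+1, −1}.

Orbit of 91 under x↦10x: [91, 181, 109, 118, 208, 136, 145]… (length divides ord_243(10)).
The orbit structure of x ↦ 10x mod 243: 27 orbits of sizes [27, 27, 27, 27, 27, 27, 9, 9, 9, 9, 9, 9, 3, 3, 3, 3, 3, 3, 1, 1, 1, 1, 1, 1, 1, 1, 1].
27 cycles on 243: each ℓ→(−1)^(ℓ−1), product (−1)^216 = +1.
(10|243)_J = +1 (Zolotarev's lemma cross-check).

+1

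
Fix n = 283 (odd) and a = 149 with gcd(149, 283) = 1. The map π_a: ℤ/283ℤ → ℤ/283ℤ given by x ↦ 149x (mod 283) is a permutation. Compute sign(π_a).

-1

Start at x=4: 4 → 30 → 225 → 131 → 275 → 223 → 116 → … (one orbit).
4 cycles of lengths [94, 94, 94, 1].
sign(π) = (−1)^{n − #cycles} = (−1)^{283−4} = (−1)^279 = -1.
Check: (149/283) = -1 by Zolotarev.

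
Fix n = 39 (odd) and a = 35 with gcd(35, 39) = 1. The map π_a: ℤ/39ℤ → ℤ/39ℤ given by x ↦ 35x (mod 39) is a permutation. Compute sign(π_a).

-1

Orbit of 14 under x↦35x: [14, 22, 29, 1, 35, 16]… (length divides ord_39(35)).
The orbit structure of x ↦ 35x mod 39: 10 orbits of sizes [6, 6, 6, 6, 3, 3, 3, 3, 2, 1].
sign(π) = (−1)^{n − #cycles} = (−1)^{39−10} = (−1)^29 = -1.
The Jacobi symbol (35|39) = -1 (Zolotarev) agrees.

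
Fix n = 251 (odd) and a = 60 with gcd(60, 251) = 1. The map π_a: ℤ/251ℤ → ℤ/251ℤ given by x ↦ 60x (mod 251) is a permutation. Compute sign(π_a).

+1

Trace 221: π^k(221) = [221, 208, 181, 67, 4, 240, 93] for k=0..6.
3 cycles of lengths [125, 125, 1].
Σ(ℓ_i−1) = 251−3 = 248; sign = (−1)^248 = +1.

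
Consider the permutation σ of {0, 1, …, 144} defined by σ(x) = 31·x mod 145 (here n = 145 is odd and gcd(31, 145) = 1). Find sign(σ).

Trace 91: π^k(91) = [91, 66, 16, 61, 6, 41, 111] for k=0..6.
Decompose π into cycles: lengths [28, 28, 28, 28, 28, 1, 1, 1, 1, 1] (10 cycles, including the fixed point 0).
sign(π) = (−1)^{n − #cycles} = (−1)^{145−10} = (−1)^135 = -1.
Via Zolotarev, sign(π_{31}) = (31|145) = -1.

-1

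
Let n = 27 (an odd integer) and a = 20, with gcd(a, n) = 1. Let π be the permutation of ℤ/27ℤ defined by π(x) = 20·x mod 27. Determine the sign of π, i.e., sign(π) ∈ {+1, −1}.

Trace 2: π^k(2) = [2, 13, 17, 16, 23, 1, 20] for k=0..6.
π_20 has 4 disjoint cycles with lengths [18, 6, 2, 1] on {0,…,26}.
Σ(ℓ_i−1) = 27−4 = 23; sign = (−1)^23 = -1.

-1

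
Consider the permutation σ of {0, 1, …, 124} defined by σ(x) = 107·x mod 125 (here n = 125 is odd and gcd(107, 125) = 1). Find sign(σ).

-1

Start at x=49: 49 → 118 → 1 → 107 → 74 → 43 → 101 → … (one orbit).
Cycle lengths of π_107 on ℤ/125ℤ: [20, 20, 20, 20, 20, 4, 4, 4, 4, 4, 4, 1]; 12 cycles in total.
125 − 12 = 113 transpositions; sign(π) = (−1)^113 = -1.
Check: (107/125) = -1 by Zolotarev.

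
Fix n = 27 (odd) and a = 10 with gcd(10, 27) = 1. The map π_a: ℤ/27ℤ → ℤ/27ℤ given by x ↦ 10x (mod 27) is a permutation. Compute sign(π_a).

+1

Trace 19: π^k(19) = [19, 1, 10] for k=0..2.
Decompose π into cycles: lengths [3, 3, 3, 3, 3, 3, 1, 1, 1, 1, 1, 1, 1, 1, 1] (15 cycles, including the fixed point 0).
Σ(ℓ_i−1) = 27−15 = 12; sign = (−1)^12 = +1.
Via Zolotarev, sign(π_{10}) = (10|27) = +1.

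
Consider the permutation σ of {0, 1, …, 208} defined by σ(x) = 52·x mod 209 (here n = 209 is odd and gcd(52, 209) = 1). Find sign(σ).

+1

Orbit of 145 under x↦52x: [145, 16, 205, 1, 52, 196, 160]… (length divides ord_209(52)).
The orbit structure of x ↦ 52x mod 209: 5 orbits of sizes [90, 90, 18, 10, 1].
With 5 cycles on 209 points, sign = (−1)^{209−5} = +1.
The Jacobi symbol (52|209) = +1 (Zolotarev) agrees.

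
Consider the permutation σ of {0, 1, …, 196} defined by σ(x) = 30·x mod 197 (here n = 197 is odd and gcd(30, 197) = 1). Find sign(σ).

-1

Trace 36: π^k(36) = [36, 95, 92, 2, 60, 27, 22] for k=0..6.
Cycle lengths of π_30 on ℤ/197ℤ: [196, 1]; 2 cycles in total.
n − c = 197 − 2 = 195; sign = (−1)^195 = -1.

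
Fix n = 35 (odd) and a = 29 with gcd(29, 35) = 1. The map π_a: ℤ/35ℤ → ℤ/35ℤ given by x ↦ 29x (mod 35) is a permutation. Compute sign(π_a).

Start at x=1: 1 → 29 → 1 (one orbit).
The orbit structure of x ↦ 29x mod 35: 21 orbits of sizes [2, 2, 2, 2, 2, 2, 2, 2, 2, 2, 2, 2, 2, 2, 1, 1, 1, 1, 1, 1, 1].
sign(π) = (−1)^{n − #cycles} = (−1)^{35−21} = (−1)^14 = +1.
The Jacobi symbol (29|35) = +1 (Zolotarev) agrees.

+1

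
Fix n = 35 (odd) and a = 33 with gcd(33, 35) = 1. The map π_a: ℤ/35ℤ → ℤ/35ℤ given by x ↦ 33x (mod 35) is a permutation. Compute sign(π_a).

+1

Start at x=27: 27 → 16 → 3 → 29 → 12 → 11 → 13 → … (one orbit).
Cycle type of π: 12×2 + 6 + 4 + 1; total 5 cycles.
5 cycles on 35: each ℓ→(−1)^(ℓ−1), product (−1)^30 = +1.
The Jacobi symbol (33|35) = +1 (Zolotarev) agrees.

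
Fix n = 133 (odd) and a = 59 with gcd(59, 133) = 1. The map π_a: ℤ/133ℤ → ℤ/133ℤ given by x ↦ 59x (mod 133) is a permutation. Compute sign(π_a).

Trace 1: π^k(1) = [1, 59, 23, 27, 130, 89, 64] for k=0..6.
Cycle lengths of π_59 on ℤ/133ℤ: [18, 18, 18, 18, 18, 18, 18, 6, 1]; 9 cycles in total.
133 − 9 = 124 transpositions; sign(π) = (−1)^124 = +1.
Via Zolotarev, sign(π_{59}) = (59|133) = +1.

+1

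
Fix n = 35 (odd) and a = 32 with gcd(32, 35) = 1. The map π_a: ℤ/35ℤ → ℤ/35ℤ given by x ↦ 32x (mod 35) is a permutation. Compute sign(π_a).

-1

Trace 23: π^k(23) = [23, 1, 32, 9, 8, 11, 2] for k=0..6.
Decompose π into cycles: lengths [12, 12, 4, 3, 3, 1] (6 cycles, including the fixed point 0).
sign(π) = (−1)^{n − #cycles} = (−1)^{35−6} = (−1)^29 = -1.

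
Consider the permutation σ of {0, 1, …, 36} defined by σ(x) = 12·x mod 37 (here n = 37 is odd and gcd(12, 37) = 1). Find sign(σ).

Trace 1: π^k(1) = [1, 12, 33, 26, 16, 7, 10] for k=0..6.
Decompose π into cycles: lengths [9, 9, 9, 9, 1] (5 cycles, including the fixed point 0).
n − c = 37 − 5 = 32; sign = (−1)^32 = +1.
(12|37)_J = +1 (Zolotarev's lemma cross-check).

+1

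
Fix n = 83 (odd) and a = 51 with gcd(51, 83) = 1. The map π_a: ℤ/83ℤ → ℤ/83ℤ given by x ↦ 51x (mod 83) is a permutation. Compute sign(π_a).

Trace 81: π^k(81) = [81, 64, 27, 49, 9, 44, 3] for k=0..6.
The orbit structure of x ↦ 51x mod 83: 3 orbits of sizes [41, 41, 1].
83 − 3 = 80 transpositions; sign(π) = (−1)^80 = +1.
The Jacobi symbol (51|83) = +1 (Zolotarev) agrees.

+1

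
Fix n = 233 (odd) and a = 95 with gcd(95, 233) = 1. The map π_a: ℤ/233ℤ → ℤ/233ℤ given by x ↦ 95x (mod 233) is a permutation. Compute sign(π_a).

Orbit of 143 under x↦95x: [143, 71, 221, 25, 45, 81, 6]… (length divides ord_233(95)).
Decompose π into cycles: lengths [232, 1] (2 cycles, including the fixed point 0).
n − c = 233 − 2 = 231; sign = (−1)^231 = -1.

-1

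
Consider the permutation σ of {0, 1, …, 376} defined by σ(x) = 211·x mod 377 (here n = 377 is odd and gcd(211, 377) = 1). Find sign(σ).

-1

Trace 146: π^k(146) = [146, 269, 209, 367, 152, 27, 42] for k=0..6.
The orbit structure of x ↦ 211x mod 377: 10 orbits of sizes [84, 84, 84, 84, 28, 3, 3, 3, 3, 1].
Σ(ℓ_i−1) = 377−10 = 367; sign = (−1)^367 = -1.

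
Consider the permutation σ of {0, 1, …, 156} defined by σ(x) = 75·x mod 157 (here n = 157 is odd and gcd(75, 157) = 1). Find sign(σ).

+1

Start at x=39: 39 → 99 → 46 → 153 → 14 → 108 → 93 → … (one orbit).
13 cycles of lengths [13, 13, 13, 13, 13, 13, 13, 13, 13, 13, 13, 13, 1].
Σ(ℓ_i−1) = 157−13 = 144; sign = (−1)^144 = +1.
Zolotarev: (75|157) = +1, matching the cycle-count sign.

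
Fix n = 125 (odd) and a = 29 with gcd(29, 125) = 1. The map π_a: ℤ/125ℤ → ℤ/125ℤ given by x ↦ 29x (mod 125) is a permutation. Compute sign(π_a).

Orbit of 124 under x↦29x: [124, 96, 34, 111, 94, 101, 54]… (length divides ord_125(29)).
7 cycles of lengths [50, 50, 10, 10, 2, 2, 1].
Σ(ℓ_i−1) = 125−7 = 118; sign = (−1)^118 = +1.
Check: (29/125) = +1 by Zolotarev.

+1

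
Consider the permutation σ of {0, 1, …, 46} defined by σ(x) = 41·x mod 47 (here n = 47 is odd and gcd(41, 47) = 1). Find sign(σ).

-1

Trace 12: π^k(12) = [12, 22, 9, 40, 42, 30, 8] for k=0..6.
The orbit structure of x ↦ 41x mod 47: 2 orbits of sizes [46, 1].
n − c = 47 − 2 = 45; sign = (−1)^45 = -1.
The Jacobi symbol (41|47) = -1 (Zolotarev) agrees.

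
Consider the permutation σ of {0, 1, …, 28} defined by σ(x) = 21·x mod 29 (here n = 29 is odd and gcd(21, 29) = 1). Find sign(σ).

Start at x=1: 1 → 21 → 6 → 10 → 7 → 2 → 13 → … (one orbit).
Cycle lengths of π_21 on ℤ/29ℤ: [28, 1]; 2 cycles in total.
2 cycles on 29: each ℓ→(−1)^(ℓ−1), product (−1)^27 = -1.

-1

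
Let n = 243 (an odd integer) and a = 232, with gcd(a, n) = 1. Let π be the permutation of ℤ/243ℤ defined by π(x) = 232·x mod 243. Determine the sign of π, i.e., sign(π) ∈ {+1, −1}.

+1

Trace 217: π^k(217) = [217, 43, 13, 100, 115, 193, 64] for k=0..6.
Cycle lengths of π_232 on ℤ/243ℤ: [81, 81, 27, 27, 9, 9, 3, 3, 1, 1, 1]; 11 cycles in total.
sign(π) = (−1)^{n − #cycles} = (−1)^{243−11} = (−1)^232 = +1.
(232|243)_J = +1 (Zolotarev's lemma cross-check).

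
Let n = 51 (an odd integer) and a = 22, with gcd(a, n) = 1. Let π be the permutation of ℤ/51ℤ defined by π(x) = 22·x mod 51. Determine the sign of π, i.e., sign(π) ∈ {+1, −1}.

-1

Trace 19: π^k(19) = [19, 10, 16, 46, 43, 28, 4] for k=0..6.
6 cycles of lengths [16, 16, 16, 1, 1, 1].
With 6 cycles on 51 points, sign = (−1)^{51−6} = -1.
Zolotarev: (22|51) = -1, matching the cycle-count sign.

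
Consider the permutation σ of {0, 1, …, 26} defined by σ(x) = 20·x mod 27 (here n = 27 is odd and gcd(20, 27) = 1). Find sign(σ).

-1

Start at x=2: 2 → 13 → 17 → 16 → 23 → 1 → 20 → … (one orbit).
Cycle type of π: 18 + 6 + 2 + 1; total 4 cycles.
With 4 cycles on 27 points, sign = (−1)^{27−4} = -1.
Check: (20/27) = -1 by Zolotarev.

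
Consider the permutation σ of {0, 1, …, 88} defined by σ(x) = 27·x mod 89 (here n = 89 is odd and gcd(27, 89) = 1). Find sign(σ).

-1

Start at x=20: 20 → 6 → 73 → 13 → 84 → 43 → 4 → … (one orbit).
2 cycles of lengths [88, 1].
With 2 cycles on 89 points, sign = (−1)^{89−2} = -1.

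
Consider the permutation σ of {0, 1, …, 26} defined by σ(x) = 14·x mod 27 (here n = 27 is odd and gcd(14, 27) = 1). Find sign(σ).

-1

Start at x=1: 1 → 14 → 7 → 17 → 22 → 11 → 19 → … (one orbit).
Cycle type of π: 18 + 6 + 2 + 1; total 4 cycles.
Σ(ℓ_i−1) = 27−4 = 23; sign = (−1)^23 = -1.
(14|27)_J = -1 (Zolotarev's lemma cross-check).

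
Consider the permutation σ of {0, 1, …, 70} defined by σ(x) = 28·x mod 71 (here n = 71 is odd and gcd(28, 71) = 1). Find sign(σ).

-1

Orbit of 2 under x↦28x: [2, 56, 6, 26, 18, 7, 54]… (length divides ord_71(28)).
π_28 has 2 disjoint cycles with lengths [70, 1] on {0,…,70}.
With 2 cycles on 71 points, sign = (−1)^{71−2} = -1.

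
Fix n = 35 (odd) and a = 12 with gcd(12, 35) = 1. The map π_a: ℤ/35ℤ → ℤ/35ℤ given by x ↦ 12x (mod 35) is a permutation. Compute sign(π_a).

+1

Start at x=11: 11 → 27 → 9 → 3 → 1 → 12 → 4 → … (one orbit).
π_12 has 5 disjoint cycles with lengths [12, 12, 6, 4, 1] on {0,…,34}.
Σ(ℓ_i−1) = 35−5 = 30; sign = (−1)^30 = +1.
(12|35)_J = +1 (Zolotarev's lemma cross-check).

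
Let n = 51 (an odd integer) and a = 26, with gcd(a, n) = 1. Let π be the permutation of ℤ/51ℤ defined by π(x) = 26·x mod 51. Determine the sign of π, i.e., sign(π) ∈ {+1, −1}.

-1

Trace 16: π^k(16) = [16, 8, 4, 2, 1, 26, 13] for k=0..6.
Cycle lengths of π_26 on ℤ/51ℤ: [8, 8, 8, 8, 8, 8, 2, 1]; 8 cycles in total.
n − c = 51 − 8 = 43; sign = (−1)^43 = -1.
Zolotarev: (26|51) = -1, matching the cycle-count sign.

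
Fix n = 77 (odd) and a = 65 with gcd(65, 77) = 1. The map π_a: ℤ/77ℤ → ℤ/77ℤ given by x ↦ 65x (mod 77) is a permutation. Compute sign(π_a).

Orbit of 23 under x↦65x: [23, 32, 1, 65, 67, 43]… (length divides ord_77(65)).
Decompose π into cycles: lengths [6, 6, 6, 6, 6, 6, 6, 6, 6, 6, 3, 3, 2, 2, 2, 2, 2, 1] (18 cycles, including the fixed point 0).
Σ(ℓ_i−1) = 77−18 = 59; sign = (−1)^59 = -1.
The Jacobi symbol (65|77) = -1 (Zolotarev) agrees.

-1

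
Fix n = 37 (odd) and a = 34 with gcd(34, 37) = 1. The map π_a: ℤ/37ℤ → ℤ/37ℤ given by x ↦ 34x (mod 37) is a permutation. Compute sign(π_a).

+1

Orbit of 16 under x↦34x: [16, 26, 33, 12, 1, 34, 9]… (length divides ord_37(34)).
The orbit structure of x ↦ 34x mod 37: 5 orbits of sizes [9, 9, 9, 9, 1].
37 − 5 = 32 transpositions; sign(π) = (−1)^32 = +1.
Via Zolotarev, sign(π_{34}) = (34|37) = +1.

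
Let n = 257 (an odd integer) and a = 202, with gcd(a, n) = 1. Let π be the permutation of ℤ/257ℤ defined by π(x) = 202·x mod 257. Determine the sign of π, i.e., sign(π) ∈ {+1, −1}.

Trace 78: π^k(78) = [78, 79, 24, 222, 126, 9, 19] for k=0..6.
The orbit structure of x ↦ 202x mod 257: 2 orbits of sizes [256, 1].
Σ(ℓ_i−1) = 257−2 = 255; sign = (−1)^255 = -1.
(202|257)_J = -1 (Zolotarev's lemma cross-check).

-1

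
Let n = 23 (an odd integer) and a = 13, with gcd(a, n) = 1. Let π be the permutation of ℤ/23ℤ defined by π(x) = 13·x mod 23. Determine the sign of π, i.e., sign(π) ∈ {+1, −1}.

Orbit of 6 under x↦13x: [6, 9, 2, 3, 16, 1, 13]… (length divides ord_23(13)).
The orbit structure of x ↦ 13x mod 23: 3 orbits of sizes [11, 11, 1].
Σ(ℓ_i−1) = 23−3 = 20; sign = (−1)^20 = +1.
Check: (13/23) = +1 by Zolotarev.

+1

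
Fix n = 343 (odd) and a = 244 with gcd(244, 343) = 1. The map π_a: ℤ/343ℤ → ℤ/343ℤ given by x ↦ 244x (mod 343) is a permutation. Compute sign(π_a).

-1

Trace 99: π^k(99) = [99, 146, 295, 293, 148, 97, 1] for k=0..6.
46 cycles of lengths [14, 14, 14, 14, 14, 14, 14, 14, 14, 14, 14, 14, 14, 14, 14, 14, 14, 14, 14, 14, 14, 2, 2, 2, 2, 2, 2, 2, 2, 2, 2, 2, 2, 2, 2, 2, 2, 2, 2, 2, 2, 2, 2, 2, 2, 1].
Σ(ℓ_i−1) = 343−46 = 297; sign = (−1)^297 = -1.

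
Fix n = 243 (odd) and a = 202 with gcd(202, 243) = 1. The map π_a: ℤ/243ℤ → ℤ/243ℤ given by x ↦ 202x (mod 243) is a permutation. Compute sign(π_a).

+1

Start at x=118: 118 → 22 → 70 → 46 → 58 → 52 → 55 → … (one orbit).
Cycle type of π: 81×2 + 27×2 + 9×2 + 3×2 + 1×3; total 11 cycles.
Σ(ℓ_i−1) = 243−11 = 232; sign = (−1)^232 = +1.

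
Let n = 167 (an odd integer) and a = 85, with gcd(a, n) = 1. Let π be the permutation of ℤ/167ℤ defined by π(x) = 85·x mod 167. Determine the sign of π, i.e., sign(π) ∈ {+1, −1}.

+1

Trace 63: π^k(63) = [63, 11, 100, 150, 58, 87, 47] for k=0..6.
Decompose π into cycles: lengths [83, 83, 1] (3 cycles, including the fixed point 0).
sign(π) = (−1)^{n − #cycles} = (−1)^{167−3} = (−1)^164 = +1.
Via Zolotarev, sign(π_{85}) = (85|167) = +1.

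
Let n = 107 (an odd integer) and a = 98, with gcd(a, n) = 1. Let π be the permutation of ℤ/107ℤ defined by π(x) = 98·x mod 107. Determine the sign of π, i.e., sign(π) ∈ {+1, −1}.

-1

Orbit of 84 under x↦98x: [84, 100, 63, 75, 74, 83, 2]… (length divides ord_107(98)).
Decompose π into cycles: lengths [106, 1] (2 cycles, including the fixed point 0).
Σ(ℓ_i−1) = 107−2 = 105; sign = (−1)^105 = -1.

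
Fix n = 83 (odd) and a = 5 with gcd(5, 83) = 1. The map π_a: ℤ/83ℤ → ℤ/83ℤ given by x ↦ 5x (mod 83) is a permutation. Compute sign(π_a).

-1

Orbit of 73 under x↦5x: [73, 33, 82, 78, 58, 41, 39]… (length divides ord_83(5)).
Cycle type of π: 82 + 1; total 2 cycles.
83 − 2 = 81 transpositions; sign(π) = (−1)^81 = -1.
Zolotarev: (5|83) = -1, matching the cycle-count sign.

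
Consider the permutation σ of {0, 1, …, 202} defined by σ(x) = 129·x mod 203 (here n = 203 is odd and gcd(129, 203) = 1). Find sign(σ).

-1

Trace 34: π^k(34) = [34, 123, 33, 197, 38, 30, 13] for k=0..6.
The orbit structure of x ↦ 129x mod 203: 8 orbits of sizes [42, 42, 42, 42, 14, 14, 6, 1].
n − c = 203 − 8 = 195; sign = (−1)^195 = -1.
(129|203)_J = -1 (Zolotarev's lemma cross-check).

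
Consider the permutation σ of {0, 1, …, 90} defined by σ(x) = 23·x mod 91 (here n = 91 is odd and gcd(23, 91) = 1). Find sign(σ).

Trace 23: π^k(23) = [23, 74, 64, 16, 4, 1] for k=0..5.
Cycle type of π: 6×14 + 3×2 + 1; total 17 cycles.
n − c = 91 − 17 = 74; sign = (−1)^74 = +1.
Check: (23/91) = +1 by Zolotarev.

+1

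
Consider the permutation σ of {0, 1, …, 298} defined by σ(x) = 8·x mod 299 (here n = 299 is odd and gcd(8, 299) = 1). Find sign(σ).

-1

Trace 25: π^k(25) = [25, 200, 105, 242, 142, 239, 118] for k=0..6.
π_8 has 12 disjoint cycles with lengths [44, 44, 44, 44, 44, 44, 11, 11, 4, 4, 4, 1] on {0,…,298}.
n − c = 299 − 12 = 287; sign = (−1)^287 = -1.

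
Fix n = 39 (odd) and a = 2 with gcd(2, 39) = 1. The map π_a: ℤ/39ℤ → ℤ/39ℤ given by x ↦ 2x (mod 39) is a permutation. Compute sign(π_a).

Trace 2: π^k(2) = [2, 4, 8, 16, 32, 25, 11] for k=0..6.
Cycle type of π: 12×3 + 2 + 1; total 5 cycles.
With 5 cycles on 39 points, sign = (−1)^{39−5} = +1.

+1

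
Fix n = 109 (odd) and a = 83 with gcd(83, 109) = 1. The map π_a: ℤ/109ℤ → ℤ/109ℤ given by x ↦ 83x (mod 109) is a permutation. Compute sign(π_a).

+1

Trace 80: π^k(80) = [80, 100, 16, 20, 25, 4, 5] for k=0..6.
Decompose π into cycles: lengths [54, 54, 1] (3 cycles, including the fixed point 0).
With 3 cycles on 109 points, sign = (−1)^{109−3} = +1.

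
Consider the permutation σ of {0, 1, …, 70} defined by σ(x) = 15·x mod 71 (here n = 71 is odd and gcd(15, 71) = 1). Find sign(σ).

Trace 5: π^k(5) = [5, 4, 60, 48, 10, 8, 49] for k=0..6.
π_15 has 3 disjoint cycles with lengths [35, 35, 1] on {0,…,70}.
71 − 3 = 68 transpositions; sign(π) = (−1)^68 = +1.
Via Zolotarev, sign(π_{15}) = (15|71) = +1.

+1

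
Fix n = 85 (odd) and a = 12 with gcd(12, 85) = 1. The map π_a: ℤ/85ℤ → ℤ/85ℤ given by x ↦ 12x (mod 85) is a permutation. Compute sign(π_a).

+1

Start at x=78: 78 → 1 → 12 → 59 → 28 → 81 → 37 → … (one orbit).
The orbit structure of x ↦ 12x mod 85: 7 orbits of sizes [16, 16, 16, 16, 16, 4, 1].
n − c = 85 − 7 = 78; sign = (−1)^78 = +1.
(12|85)_J = +1 (Zolotarev's lemma cross-check).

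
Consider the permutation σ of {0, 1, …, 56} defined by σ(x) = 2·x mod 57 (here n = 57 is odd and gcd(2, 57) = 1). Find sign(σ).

+1

Start at x=53: 53 → 49 → 41 → 25 → 50 → 43 → 29 → … (one orbit).
π_2 has 5 disjoint cycles with lengths [18, 18, 18, 2, 1] on {0,…,56}.
57 − 5 = 52 transpositions; sign(π) = (−1)^52 = +1.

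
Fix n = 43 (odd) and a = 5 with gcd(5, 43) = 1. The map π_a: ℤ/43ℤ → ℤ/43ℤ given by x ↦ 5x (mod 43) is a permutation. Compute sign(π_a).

Start at x=36: 36 → 8 → 40 → 28 → 11 → 12 → 17 → … (one orbit).
Cycle lengths of π_5 on ℤ/43ℤ: [42, 1]; 2 cycles in total.
2 cycles on 43: each ℓ→(−1)^(ℓ−1), product (−1)^41 = -1.
Check: (5/43) = -1 by Zolotarev.

-1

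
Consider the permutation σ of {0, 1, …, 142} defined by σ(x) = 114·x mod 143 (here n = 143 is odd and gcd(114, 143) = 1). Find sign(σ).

+1

Start at x=49: 49 → 9 → 25 → 133 → 4 → 27 → 75 → … (one orbit).
The orbit structure of x ↦ 114x mod 143: 9 orbits of sizes [30, 30, 30, 30, 6, 6, 5, 5, 1].
9 cycles on 143: each ℓ→(−1)^(ℓ−1), product (−1)^134 = +1.
Via Zolotarev, sign(π_{114}) = (114|143) = +1.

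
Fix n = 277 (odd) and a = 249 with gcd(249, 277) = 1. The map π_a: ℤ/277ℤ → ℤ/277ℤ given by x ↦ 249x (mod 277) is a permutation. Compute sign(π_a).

+1

Orbit of 4 under x↦249x: [4, 165, 89, 1, 249, 230, 208]… (length divides ord_277(249)).
Cycle type of π: 138×2 + 1; total 3 cycles.
sign(π) = (−1)^{n − #cycles} = (−1)^{277−3} = (−1)^274 = +1.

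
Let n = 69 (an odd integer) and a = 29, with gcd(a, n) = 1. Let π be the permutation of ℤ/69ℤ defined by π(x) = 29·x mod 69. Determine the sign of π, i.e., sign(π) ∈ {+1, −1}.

Orbit of 52 under x↦29x: [52, 59, 55, 8, 25, 35, 49]… (length divides ord_69(29)).
π_29 has 6 disjoint cycles with lengths [22, 22, 11, 11, 2, 1] on {0,…,68}.
69 − 6 = 63 transpositions; sign(π) = (−1)^63 = -1.

-1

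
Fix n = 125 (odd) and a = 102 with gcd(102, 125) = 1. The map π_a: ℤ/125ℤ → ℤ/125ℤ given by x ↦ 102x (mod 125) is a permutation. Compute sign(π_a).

-1

Trace 96: π^k(96) = [96, 42, 34, 93, 111, 72, 94] for k=0..6.
Cycle type of π: 100 + 20 + 4 + 1; total 4 cycles.
With 4 cycles on 125 points, sign = (−1)^{125−4} = -1.
Via Zolotarev, sign(π_{102}) = (102|125) = -1.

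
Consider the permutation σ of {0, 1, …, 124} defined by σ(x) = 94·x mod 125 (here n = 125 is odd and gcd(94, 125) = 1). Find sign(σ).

Trace 49: π^k(49) = [49, 106, 89, 116, 29, 101, 119] for k=0..6.
Cycle lengths of π_94 on ℤ/125ℤ: [50, 50, 10, 10, 2, 2, 1]; 7 cycles in total.
n − c = 125 − 7 = 118; sign = (−1)^118 = +1.
Zolotarev: (94|125) = +1, matching the cycle-count sign.

+1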